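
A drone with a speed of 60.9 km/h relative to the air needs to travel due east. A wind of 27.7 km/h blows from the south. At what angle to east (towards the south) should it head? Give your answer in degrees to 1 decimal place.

The wind pushes perpendicular to the desired track; the heading must have a component into the wind equal to 27.7 km/h: 60.9 sin θ = 27.7.
sin θ = 0.4548, so θ = 27.055°.

27.1°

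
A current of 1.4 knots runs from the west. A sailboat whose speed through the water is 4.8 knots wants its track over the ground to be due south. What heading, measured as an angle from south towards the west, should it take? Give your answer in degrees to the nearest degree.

The current pushes perpendicular to the desired track; the heading must have a component into the current equal to 1.4 knots: 4.8 sin θ = 1.4.
sin θ = 0.2917, so θ = 16.958°.

17°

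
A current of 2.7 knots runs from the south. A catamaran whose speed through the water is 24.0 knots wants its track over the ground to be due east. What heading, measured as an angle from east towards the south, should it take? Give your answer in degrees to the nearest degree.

The current pushes perpendicular to the desired track; the heading must have a component into the current equal to 2.7 knots: 24.0 sin θ = 2.7.
sin θ = 0.1125, so θ = 6.459°.

6°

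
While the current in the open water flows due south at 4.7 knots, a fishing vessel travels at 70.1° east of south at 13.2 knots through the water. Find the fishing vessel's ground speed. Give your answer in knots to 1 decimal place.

Taking east as x and north as y: velocity relative to the water = (12.412, -4.493) knots; the water relative to ground = (0.000, -4.700) knots.
Velocity relative to ground = (12.412, -4.493) + (0.000, -4.700) = (12.412, -9.193) knots.
Speed = |(12.412, -9.193)| = 15.446 knots.

15.4 knots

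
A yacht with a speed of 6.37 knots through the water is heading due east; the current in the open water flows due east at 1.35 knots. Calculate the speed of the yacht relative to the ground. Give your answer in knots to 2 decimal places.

Taking east as x and north as y: velocity relative to the water = (6.370, 0.000) knots; the water relative to ground = (1.350, 0.000) knots.
Velocity relative to ground = (6.370, 0.000) + (1.350, 0.000) = (7.720, 0.000) knots.
Speed = |(7.720, 0.000)| = 7.720 knots.

7.72 knots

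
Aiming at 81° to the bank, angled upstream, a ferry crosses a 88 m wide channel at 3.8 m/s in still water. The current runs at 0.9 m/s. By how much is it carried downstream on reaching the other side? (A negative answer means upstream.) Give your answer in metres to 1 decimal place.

Perpendicular speed = 3.753 m/s; crossing time = 88 / 3.753 = 23.447 s.
Net downstream speed = 0.306 m/s.
Drift = 0.306 × 23.447 = 7.164 m (downstream).

7.2 m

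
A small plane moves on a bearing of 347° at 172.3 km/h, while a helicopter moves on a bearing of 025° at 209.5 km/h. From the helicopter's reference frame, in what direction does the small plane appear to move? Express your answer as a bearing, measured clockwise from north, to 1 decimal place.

260.2°

Taking east as x and north as y: small plane velocity = (-38.759, 167.884) km/h; helicopter velocity = (88.539, 189.871) km/h.
Velocity of small plane relative to helicopter = (-38.759, 167.884) − (88.539, 189.871) = (-127.298, -21.988) km/h.
Bearing = atan2(-127.30, -21.99) = 260.20° clockwise from north.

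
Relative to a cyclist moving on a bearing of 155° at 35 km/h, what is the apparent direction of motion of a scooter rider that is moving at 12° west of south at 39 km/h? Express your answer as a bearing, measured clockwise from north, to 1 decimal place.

Taking east as x and north as y: scooter rider velocity = (-8.109, -38.148) km/h; cyclist velocity = (14.792, -31.721) km/h.
Velocity of scooter rider relative to cyclist = (-8.109, -38.148) − (14.792, -31.721) = (-22.900, -6.427) km/h.
Bearing = atan2(-22.90, -6.43) = 254.32° clockwise from north.

254.3°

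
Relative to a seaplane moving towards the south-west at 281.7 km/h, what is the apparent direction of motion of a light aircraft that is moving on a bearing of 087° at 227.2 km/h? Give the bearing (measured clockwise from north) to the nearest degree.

Taking east as x and north as y: light aircraft velocity = (226.889, 11.891) km/h; seaplane velocity = (-199.192, -199.192) km/h.
Velocity of light aircraft relative to seaplane = (226.889, 11.891) − (-199.192, -199.192) = (426.081, 211.083) km/h.
Bearing = atan2(426.08, 211.08) = 63.65° clockwise from north.

064°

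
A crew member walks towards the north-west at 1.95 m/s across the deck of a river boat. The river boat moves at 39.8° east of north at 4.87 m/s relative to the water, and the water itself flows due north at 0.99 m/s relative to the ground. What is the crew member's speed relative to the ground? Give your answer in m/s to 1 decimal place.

6.4 m/s

In east/north components (m/s): crew member relative to river boat = (-1.379, 1.379); river boat relative to water = (3.117, 3.742); water relative to ground = (0.000, 0.990).
Sum = (1.738, 6.110) m/s.
Speed = |(1.738, 6.110)| = 6.353 m/s.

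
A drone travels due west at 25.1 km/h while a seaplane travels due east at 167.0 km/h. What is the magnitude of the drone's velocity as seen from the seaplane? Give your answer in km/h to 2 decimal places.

192.10 km/h

Taking east as x and north as y: drone velocity = (-25.100, 0.000) km/h; seaplane velocity = (167.000, 0.000) km/h.
Velocity of drone relative to seaplane = (-25.100, 0.000) − (167.000, 0.000) = (-192.100, 0.000) km/h.
Magnitude = |(-192.100, 0.000)| = 192.100 km/h.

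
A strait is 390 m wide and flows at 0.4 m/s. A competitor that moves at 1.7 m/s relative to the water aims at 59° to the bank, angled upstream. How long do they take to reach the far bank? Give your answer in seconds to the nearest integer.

268 s

The component of the competitor's velocity perpendicular to the bank is 1.7 × sin 59° = 1.457 m/s.
The flow acts along the bank and has no component across it.
Time = 390 / 1.457 = 267.639 s.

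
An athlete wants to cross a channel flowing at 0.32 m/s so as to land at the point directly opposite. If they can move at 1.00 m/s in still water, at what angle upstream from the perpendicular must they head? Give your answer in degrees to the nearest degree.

To cancel the current, the upstream component of the athlete's velocity must equal the flow: 1.00 sin θ = 0.32.
sin θ = 0.32 / 1.00 = 0.3200.
θ = arcsin(0.3200) = 18.663°.

19°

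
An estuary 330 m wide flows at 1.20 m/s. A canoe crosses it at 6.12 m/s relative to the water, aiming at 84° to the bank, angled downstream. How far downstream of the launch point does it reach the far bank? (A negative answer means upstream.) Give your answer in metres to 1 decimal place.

Perpendicular speed = 6.086 m/s; crossing time = 330 / 6.086 = 54.219 s.
Net downstream speed = 1.840 m/s.
Drift = 1.840 × 54.219 = 99.747 m (downstream).

99.7 m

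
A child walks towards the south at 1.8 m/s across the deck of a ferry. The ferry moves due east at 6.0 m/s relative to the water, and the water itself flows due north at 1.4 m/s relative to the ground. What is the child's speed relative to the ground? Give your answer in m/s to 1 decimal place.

6.0 m/s

In east/north components (m/s): child relative to ferry = (0.000, -1.800); ferry relative to water = (6.000, 0.000); water relative to ground = (0.000, 1.400).
Sum = (6.000, -0.400) m/s.
Speed = |(6.000, -0.400)| = 6.013 m/s.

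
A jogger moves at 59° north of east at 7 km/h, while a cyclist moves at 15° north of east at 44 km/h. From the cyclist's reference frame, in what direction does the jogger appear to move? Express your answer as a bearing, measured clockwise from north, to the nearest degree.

Taking east as x and north as y: jogger velocity = (3.605, 6.000) km/h; cyclist velocity = (42.501, 11.388) km/h.
Velocity of jogger relative to cyclist = (3.605, 6.000) − (42.501, 11.388) = (-38.895, -5.388) km/h.
Bearing = atan2(-38.90, -5.39) = 262.11° clockwise from north.

262°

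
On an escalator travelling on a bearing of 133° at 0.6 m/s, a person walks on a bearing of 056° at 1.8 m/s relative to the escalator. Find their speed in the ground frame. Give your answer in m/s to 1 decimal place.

2.0 m/s

Taking east as x and north as y: escalator velocity = (0.439, -0.409) m/s; person velocity relative to escalator = (1.492, 1.007) m/s.
Velocity relative to ground = (0.439, -0.409) + (1.492, 1.007) = (1.931, 0.597) m/s.
Speed = |(1.931, 0.597)| = 2.021 m/s.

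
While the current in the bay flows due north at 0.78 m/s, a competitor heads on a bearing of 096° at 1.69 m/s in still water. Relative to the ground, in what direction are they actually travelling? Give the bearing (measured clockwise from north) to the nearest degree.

Taking east as x and north as y: velocity relative to the water = (1.681, -0.177) m/s; the water relative to ground = (0.000, 0.780) m/s.
Velocity relative to ground = (1.681, -0.177) + (0.000, 0.780) = (1.681, 0.603) m/s.
Bearing = atan2(1.68, 0.60) = 70.25° clockwise from north.

070°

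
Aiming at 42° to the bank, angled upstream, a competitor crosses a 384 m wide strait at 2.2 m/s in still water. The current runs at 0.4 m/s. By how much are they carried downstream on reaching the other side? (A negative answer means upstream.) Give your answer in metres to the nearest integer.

Perpendicular speed = 1.472 m/s; crossing time = 384 / 1.472 = 260.854 s.
Net downstream speed = -1.235 m/s.
Drift = -1.235 × 260.854 = -322.134 m (upstream).

-322 m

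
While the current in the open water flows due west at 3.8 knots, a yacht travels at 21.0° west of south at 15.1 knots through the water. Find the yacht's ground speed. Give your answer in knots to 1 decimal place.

Taking east as x and north as y: velocity relative to the water = (-5.411, -14.097) knots; the water relative to ground = (-3.800, 0.000) knots.
Velocity relative to ground = (-5.411, -14.097) + (-3.800, 0.000) = (-9.211, -14.097) knots.
Speed = |(-9.211, -14.097)| = 16.840 knots.

16.8 knots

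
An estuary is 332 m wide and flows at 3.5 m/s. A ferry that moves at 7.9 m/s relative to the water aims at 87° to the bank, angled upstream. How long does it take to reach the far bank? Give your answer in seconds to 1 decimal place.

The component of the ferry's velocity perpendicular to the bank is 7.9 × sin 87° = 7.889 m/s.
Only the cross-stream component determines the crossing time; the current contributes nothing perpendicular to the bank.
Time = 332 / 7.889 = 42.083 s.

42.1 s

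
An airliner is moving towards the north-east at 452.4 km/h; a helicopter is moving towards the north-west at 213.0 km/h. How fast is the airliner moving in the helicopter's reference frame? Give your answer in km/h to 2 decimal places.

Taking east as x and north as y: airliner velocity = (319.895, 319.895) km/h; helicopter velocity = (-150.614, 150.614) km/h.
Velocity of airliner relative to helicopter = (319.895, 319.895) − (-150.614, 150.614) = (470.509, 169.281) km/h.
Magnitude = |(470.509, 169.281)| = 500.035 km/h.

500.03 km/h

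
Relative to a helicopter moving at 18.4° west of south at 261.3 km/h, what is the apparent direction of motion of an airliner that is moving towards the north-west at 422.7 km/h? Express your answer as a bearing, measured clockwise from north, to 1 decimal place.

338.4°

Taking east as x and north as y: airliner velocity = (-298.894, 298.894) km/h; helicopter velocity = (-82.479, -247.941) km/h.
Velocity of airliner relative to helicopter = (-298.894, 298.894) − (-82.479, -247.941) = (-216.415, 546.835) km/h.
Bearing = atan2(-216.41, 546.84) = 338.41° clockwise from north.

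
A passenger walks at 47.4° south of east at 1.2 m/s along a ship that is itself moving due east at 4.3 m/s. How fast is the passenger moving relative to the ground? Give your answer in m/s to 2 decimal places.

5.19 m/s

Taking east as x and north as y: ship velocity = (4.300, 0.000) m/s; passenger velocity relative to ship = (0.812, -0.883) m/s.
Velocity relative to ground = (4.300, 0.000) + (0.812, -0.883) = (5.112, -0.883) m/s.
Speed = |(5.112, -0.883)| = 5.188 m/s.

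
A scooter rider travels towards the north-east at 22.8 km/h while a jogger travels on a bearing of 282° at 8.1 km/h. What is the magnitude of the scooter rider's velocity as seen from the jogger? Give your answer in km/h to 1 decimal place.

28.0 km/h

Taking east as x and north as y: scooter rider velocity = (16.122, 16.122) km/h; jogger velocity = (-7.923, 1.684) km/h.
Velocity of scooter rider relative to jogger = (16.122, 16.122) − (-7.923, 1.684) = (24.045, 14.438) km/h.
Magnitude = |(24.045, 14.438)| = 28.047 km/h.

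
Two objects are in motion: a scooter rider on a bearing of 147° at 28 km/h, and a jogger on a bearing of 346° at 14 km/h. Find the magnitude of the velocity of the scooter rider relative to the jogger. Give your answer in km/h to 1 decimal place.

Taking east as x and north as y: scooter rider velocity = (15.250, -23.483) km/h; jogger velocity = (-3.387, 13.584) km/h.
Velocity of scooter rider relative to jogger = (15.250, -23.483) − (-3.387, 13.584) = (18.637, -37.067) km/h.
Magnitude = |(18.637, -37.067)| = 41.488 km/h.

41.5 km/h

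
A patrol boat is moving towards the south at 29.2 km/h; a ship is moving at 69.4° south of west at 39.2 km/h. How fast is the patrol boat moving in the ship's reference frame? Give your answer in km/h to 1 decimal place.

15.7 km/h

Taking east as x and north as y: patrol boat velocity = (0.000, -29.200) km/h; ship velocity = (-13.792, -36.694) km/h.
Velocity of patrol boat relative to ship = (0.000, -29.200) − (-13.792, -36.694) = (13.792, 7.494) km/h.
Magnitude = |(13.792, 7.494)| = 15.696 km/h.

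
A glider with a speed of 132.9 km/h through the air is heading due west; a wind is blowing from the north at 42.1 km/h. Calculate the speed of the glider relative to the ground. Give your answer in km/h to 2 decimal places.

139.41 km/h

Taking east as x and north as y: velocity relative to the air = (-132.900, 0.000) km/h; the air relative to ground = (0.000, -42.100) km/h.
Velocity relative to ground = (-132.900, 0.000) + (0.000, -42.100) = (-132.900, -42.100) km/h.
Speed = |(-132.900, -42.100)| = 139.409 km/h.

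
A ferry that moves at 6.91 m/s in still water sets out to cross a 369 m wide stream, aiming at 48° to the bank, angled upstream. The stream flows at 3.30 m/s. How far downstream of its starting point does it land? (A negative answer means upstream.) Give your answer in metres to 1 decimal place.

-95.1 m

Perpendicular speed = 5.135 m/s; crossing time = 369 / 5.135 = 71.858 s.
Net downstream speed = -1.324 m/s.
Drift = -1.324 × 71.858 = -95.118 m (upstream).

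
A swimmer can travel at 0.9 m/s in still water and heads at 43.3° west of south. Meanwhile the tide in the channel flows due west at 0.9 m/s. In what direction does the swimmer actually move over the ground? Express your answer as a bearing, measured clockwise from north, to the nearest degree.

247°

Taking east as x and north as y: velocity relative to the water = (-0.617, -0.655) m/s; the water relative to ground = (-0.900, 0.000) m/s.
Velocity relative to ground = (-0.617, -0.655) + (-0.900, 0.000) = (-1.517, -0.655) m/s.
Bearing = atan2(-1.52, -0.65) = 246.65° clockwise from north.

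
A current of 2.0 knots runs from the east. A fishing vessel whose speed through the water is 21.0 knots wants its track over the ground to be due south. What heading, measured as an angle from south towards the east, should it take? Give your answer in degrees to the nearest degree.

The current pushes perpendicular to the desired track; the heading must have a component into the current equal to 2.0 knots: 21.0 sin θ = 2.0.
sin θ = 0.0952, so θ = 5.465°.

5°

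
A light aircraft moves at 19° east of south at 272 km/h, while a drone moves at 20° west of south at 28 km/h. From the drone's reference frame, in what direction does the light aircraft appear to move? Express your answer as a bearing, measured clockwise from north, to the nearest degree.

Taking east as x and north as y: light aircraft velocity = (88.555, -257.181) km/h; drone velocity = (-9.577, -26.311) km/h.
Velocity of light aircraft relative to drone = (88.555, -257.181) − (-9.577, -26.311) = (98.131, -230.870) km/h.
Bearing = atan2(98.13, -230.87) = 156.97° clockwise from north.

157°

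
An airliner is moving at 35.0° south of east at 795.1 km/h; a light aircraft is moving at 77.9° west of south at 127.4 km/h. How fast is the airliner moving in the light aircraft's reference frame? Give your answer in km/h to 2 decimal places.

886.75 km/h

Taking east as x and north as y: airliner velocity = (651.308, -456.051) km/h; light aircraft velocity = (-124.570, -26.705) km/h.
Velocity of airliner relative to light aircraft = (651.308, -456.051) − (-124.570, -26.705) = (775.877, -429.345) km/h.
Magnitude = |(775.877, -429.345)| = 886.749 km/h.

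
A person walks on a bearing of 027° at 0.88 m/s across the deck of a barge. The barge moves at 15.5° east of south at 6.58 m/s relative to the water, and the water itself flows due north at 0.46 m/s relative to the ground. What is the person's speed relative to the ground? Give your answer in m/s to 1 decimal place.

In east/north components (m/s): person relative to barge = (0.400, 0.784); barge relative to water = (1.758, -6.341); water relative to ground = (0.000, 0.460).
Sum = (2.158, -5.097) m/s.
Speed = |(2.158, -5.097)| = 5.535 m/s.

5.5 m/s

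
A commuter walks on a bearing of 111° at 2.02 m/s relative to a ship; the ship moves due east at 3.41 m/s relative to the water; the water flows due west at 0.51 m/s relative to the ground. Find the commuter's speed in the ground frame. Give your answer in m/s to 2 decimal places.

4.84 m/s

In east/north components (m/s): commuter relative to ship = (1.886, -0.724); ship relative to water = (3.410, 0.000); water relative to ground = (-0.510, 0.000).
Sum = (4.786, -0.724) m/s.
Speed = |(4.786, -0.724)| = 4.840 m/s.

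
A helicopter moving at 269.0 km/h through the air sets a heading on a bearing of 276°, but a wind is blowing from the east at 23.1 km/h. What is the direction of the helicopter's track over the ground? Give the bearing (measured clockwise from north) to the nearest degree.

276°

Taking east as x and north as y: velocity relative to the air = (-267.526, 28.118) km/h; the air relative to ground = (-23.100, 0.000) km/h.
Velocity relative to ground = (-267.526, 28.118) + (-23.100, 0.000) = (-290.626, 28.118) km/h.
Bearing = atan2(-290.63, 28.12) = 275.53° clockwise from north.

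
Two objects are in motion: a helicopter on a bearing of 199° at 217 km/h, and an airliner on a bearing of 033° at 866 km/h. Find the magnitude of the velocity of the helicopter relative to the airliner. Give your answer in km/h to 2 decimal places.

1077.83 km/h

Taking east as x and north as y: helicopter velocity = (-70.648, -205.178) km/h; airliner velocity = (471.657, 726.289) km/h.
Velocity of helicopter relative to airliner = (-70.648, -205.178) − (471.657, 726.289) = (-542.306, -931.466) km/h.
Magnitude = |(-542.306, -931.466)| = 1077.833 km/h.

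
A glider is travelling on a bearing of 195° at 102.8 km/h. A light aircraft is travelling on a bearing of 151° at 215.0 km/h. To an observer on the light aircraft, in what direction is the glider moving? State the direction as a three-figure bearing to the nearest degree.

Taking east as x and north as y: glider velocity = (-26.607, -99.297) km/h; light aircraft velocity = (104.234, -188.043) km/h.
Velocity of glider relative to light aircraft = (-26.607, -99.297) − (104.234, -188.043) = (-130.841, 88.746) km/h.
Bearing = atan2(-130.84, 88.75) = 304.15° clockwise from north.

304°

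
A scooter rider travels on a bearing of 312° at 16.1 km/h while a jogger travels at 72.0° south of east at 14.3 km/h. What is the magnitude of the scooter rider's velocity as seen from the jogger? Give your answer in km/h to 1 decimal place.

29.4 km/h

Taking east as x and north as y: scooter rider velocity = (-11.965, 10.773) km/h; jogger velocity = (4.419, -13.600) km/h.
Velocity of scooter rider relative to jogger = (-11.965, 10.773) − (4.419, -13.600) = (-16.384, 24.373) km/h.
Magnitude = |(-16.384, 24.373)| = 29.368 km/h.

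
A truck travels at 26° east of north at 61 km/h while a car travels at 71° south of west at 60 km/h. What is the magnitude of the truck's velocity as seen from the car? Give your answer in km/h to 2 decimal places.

Taking east as x and north as y: truck velocity = (26.741, 54.826) km/h; car velocity = (-19.534, -56.731) km/h.
Velocity of truck relative to car = (26.741, 54.826) − (-19.534, -56.731) = (46.275, 111.558) km/h.
Magnitude = |(46.275, 111.558)| = 120.774 km/h.

120.77 km/h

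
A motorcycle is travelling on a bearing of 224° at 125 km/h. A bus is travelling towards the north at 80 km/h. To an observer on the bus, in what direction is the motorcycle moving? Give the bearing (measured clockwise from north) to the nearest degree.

207°

Taking east as x and north as y: motorcycle velocity = (-86.832, -89.917) km/h; bus velocity = (0.000, 80.000) km/h.
Velocity of motorcycle relative to bus = (-86.832, -89.917) − (0.000, 80.000) = (-86.832, -169.917) km/h.
Bearing = atan2(-86.83, -169.92) = 207.07° clockwise from north.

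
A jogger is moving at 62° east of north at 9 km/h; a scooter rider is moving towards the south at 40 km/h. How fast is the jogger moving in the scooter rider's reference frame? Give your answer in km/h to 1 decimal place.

44.9 km/h

Taking east as x and north as y: jogger velocity = (7.947, 4.225) km/h; scooter rider velocity = (0.000, -40.000) km/h.
Velocity of jogger relative to scooter rider = (7.947, 4.225) − (0.000, -40.000) = (7.947, 44.225) km/h.
Magnitude = |(7.947, 44.225)| = 44.934 km/h.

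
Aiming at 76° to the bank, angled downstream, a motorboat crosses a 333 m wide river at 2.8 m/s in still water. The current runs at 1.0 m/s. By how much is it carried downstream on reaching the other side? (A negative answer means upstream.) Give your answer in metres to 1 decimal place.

Perpendicular speed = 2.717 m/s; crossing time = 333 / 2.717 = 122.569 s.
Net downstream speed = 1.677 m/s.
Drift = 1.677 × 122.569 = 205.596 m (downstream).

205.6 m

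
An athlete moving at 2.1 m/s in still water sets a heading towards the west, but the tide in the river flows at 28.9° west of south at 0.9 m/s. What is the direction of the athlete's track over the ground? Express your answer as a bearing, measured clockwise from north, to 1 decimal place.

Taking east as x and north as y: velocity relative to the water = (-2.100, 0.000) m/s; the water relative to ground = (-0.435, -0.788) m/s.
Velocity relative to ground = (-2.100, 0.000) + (-0.435, -0.788) = (-2.535, -0.788) m/s.
Bearing = atan2(-2.53, -0.79) = 252.73° clockwise from north.

252.7°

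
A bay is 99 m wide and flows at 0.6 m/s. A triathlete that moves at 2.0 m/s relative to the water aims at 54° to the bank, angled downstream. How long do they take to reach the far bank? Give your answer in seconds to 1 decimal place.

61.2 s

The component of the triathlete's velocity perpendicular to the bank is 2.0 × sin 54° = 1.618 m/s.
The flow acts along the bank and has no component across it.
Time = 99 / 1.618 = 61.185 s.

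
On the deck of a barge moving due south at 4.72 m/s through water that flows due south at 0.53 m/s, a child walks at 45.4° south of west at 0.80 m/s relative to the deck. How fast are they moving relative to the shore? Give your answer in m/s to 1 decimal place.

5.8 m/s

In east/north components (m/s): child relative to barge = (-0.562, -0.570); barge relative to water = (0.000, -4.720); water relative to ground = (0.000, -0.530).
Sum = (-0.562, -5.820) m/s.
Speed = |(-0.562, -5.820)| = 5.847 m/s.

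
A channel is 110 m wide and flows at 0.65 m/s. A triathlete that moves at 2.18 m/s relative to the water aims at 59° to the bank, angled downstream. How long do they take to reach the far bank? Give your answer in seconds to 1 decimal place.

58.9 s

The component of the triathlete's velocity perpendicular to the bank is 2.18 × sin 59° = 1.869 m/s.
Only the cross-stream component determines the crossing time; the current contributes nothing perpendicular to the bank.
Time = 110 / 1.869 = 58.867 s.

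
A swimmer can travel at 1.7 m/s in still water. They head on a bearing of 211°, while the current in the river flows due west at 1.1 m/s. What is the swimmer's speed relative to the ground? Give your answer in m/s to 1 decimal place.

2.5 m/s

Taking east as x and north as y: velocity relative to the water = (-0.876, -1.457) m/s; the water relative to ground = (-1.100, 0.000) m/s.
Velocity relative to ground = (-0.876, -1.457) + (-1.100, 0.000) = (-1.976, -1.457) m/s.
Speed = |(-1.976, -1.457)| = 2.455 m/s.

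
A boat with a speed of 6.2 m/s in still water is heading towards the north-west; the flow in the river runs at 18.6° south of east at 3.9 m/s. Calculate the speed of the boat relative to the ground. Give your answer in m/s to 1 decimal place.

3.2 m/s

Taking east as x and north as y: velocity relative to the water = (-4.384, 4.384) m/s; the water relative to ground = (3.696, -1.244) m/s.
Velocity relative to ground = (-4.384, 4.384) + (3.696, -1.244) = (-0.688, 3.140) m/s.
Speed = |(-0.688, 3.140)| = 3.215 m/s.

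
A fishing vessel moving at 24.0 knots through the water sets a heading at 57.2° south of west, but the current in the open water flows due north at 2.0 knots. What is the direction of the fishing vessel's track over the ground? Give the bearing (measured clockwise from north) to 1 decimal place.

Taking east as x and north as y: velocity relative to the water = (-13.001, -20.174) knots; the water relative to ground = (0.000, 2.000) knots.
Velocity relative to ground = (-13.001, -20.174) + (0.000, 2.000) = (-13.001, -18.174) knots.
Bearing = atan2(-13.00, -18.17) = 215.58° clockwise from north.

215.6°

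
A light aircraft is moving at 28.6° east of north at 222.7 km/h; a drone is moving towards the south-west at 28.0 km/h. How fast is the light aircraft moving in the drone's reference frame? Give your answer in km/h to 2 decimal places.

Taking east as x and north as y: light aircraft velocity = (106.605, 195.527) km/h; drone velocity = (-19.799, -19.799) km/h.
Velocity of light aircraft relative to drone = (106.605, 195.527) − (-19.799, -19.799) = (126.404, 215.326) km/h.
Magnitude = |(126.404, 215.326)| = 249.686 km/h.

249.69 km/h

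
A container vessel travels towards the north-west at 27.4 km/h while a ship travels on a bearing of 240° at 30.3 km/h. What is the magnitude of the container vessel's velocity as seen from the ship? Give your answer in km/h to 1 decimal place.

Taking east as x and north as y: container vessel velocity = (-19.375, 19.375) km/h; ship velocity = (-26.241, -15.150) km/h.
Velocity of container vessel relative to ship = (-19.375, 19.375) − (-26.241, -15.150) = (6.866, 34.525) km/h.
Magnitude = |(6.866, 34.525)| = 35.201 km/h.

35.2 km/h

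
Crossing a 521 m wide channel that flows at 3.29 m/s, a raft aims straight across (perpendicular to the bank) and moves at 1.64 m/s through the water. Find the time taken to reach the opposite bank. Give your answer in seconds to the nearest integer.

The component of the raft's velocity perpendicular to the bank is 1.64 m/s.
The flow acts along the bank and has no component across it.
Time = 521 / 1.640 = 317.683 s.

318 s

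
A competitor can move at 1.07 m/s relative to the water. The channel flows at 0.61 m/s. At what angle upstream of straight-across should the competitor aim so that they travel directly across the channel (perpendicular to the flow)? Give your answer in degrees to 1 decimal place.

To cancel the current, the upstream component of the competitor's velocity must equal the flow: 1.07 sin θ = 0.61.
sin θ = 0.61 / 1.07 = 0.5701.
θ = arcsin(0.5701) = 34.757°.

34.8°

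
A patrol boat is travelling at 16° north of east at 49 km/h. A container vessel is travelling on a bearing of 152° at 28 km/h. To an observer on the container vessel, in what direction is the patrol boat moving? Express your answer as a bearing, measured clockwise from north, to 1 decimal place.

041.6°

Taking east as x and north as y: patrol boat velocity = (47.102, 13.506) km/h; container vessel velocity = (13.145, -24.723) km/h.
Velocity of patrol boat relative to container vessel = (47.102, 13.506) − (13.145, -24.723) = (33.957, 38.229) km/h.
Bearing = atan2(33.96, 38.23) = 41.61° clockwise from north.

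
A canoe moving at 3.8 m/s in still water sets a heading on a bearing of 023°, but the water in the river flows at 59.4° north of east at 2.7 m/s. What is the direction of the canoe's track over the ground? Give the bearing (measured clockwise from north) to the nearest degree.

Taking east as x and north as y: velocity relative to the water = (1.485, 3.498) m/s; the water relative to ground = (1.374, 2.324) m/s.
Velocity relative to ground = (1.485, 3.498) + (1.374, 2.324) = (2.859, 5.822) m/s.
Bearing = atan2(2.86, 5.82) = 26.16° clockwise from north.

026°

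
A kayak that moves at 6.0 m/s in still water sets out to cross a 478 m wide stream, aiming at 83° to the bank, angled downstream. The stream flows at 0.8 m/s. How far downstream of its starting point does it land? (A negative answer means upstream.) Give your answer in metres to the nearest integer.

Perpendicular speed = 5.955 m/s; crossing time = 478 / 5.955 = 80.265 s.
Net downstream speed = 1.531 m/s.
Drift = 1.531 × 80.265 = 122.903 m (downstream).

123 m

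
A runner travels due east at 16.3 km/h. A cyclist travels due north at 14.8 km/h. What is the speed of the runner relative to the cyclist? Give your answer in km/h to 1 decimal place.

22.0 km/h

Taking east as x and north as y: runner velocity = (16.300, 0.000) km/h; cyclist velocity = (0.000, 14.800) km/h.
Velocity of runner relative to cyclist = (16.300, 0.000) − (0.000, 14.800) = (16.300, -14.800) km/h.
Magnitude = |(16.300, -14.800)| = 22.017 km/h.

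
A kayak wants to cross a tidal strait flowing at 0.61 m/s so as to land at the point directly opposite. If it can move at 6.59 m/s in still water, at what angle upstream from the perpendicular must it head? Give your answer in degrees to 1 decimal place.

To cancel the current, the upstream component of the kayak's velocity must equal the flow: 6.59 sin θ = 0.61.
sin θ = 0.61 / 6.59 = 0.0926.
θ = arcsin(0.0926) = 5.311°.

5.3°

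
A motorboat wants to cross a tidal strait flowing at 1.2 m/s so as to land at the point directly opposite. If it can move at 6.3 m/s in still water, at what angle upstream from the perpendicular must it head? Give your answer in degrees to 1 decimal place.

11.0°

To cancel the current, the upstream component of the motorboat's velocity must equal the flow: 6.3 sin θ = 1.2.
sin θ = 1.2 / 6.3 = 0.1905.
θ = arcsin(0.1905) = 10.981°.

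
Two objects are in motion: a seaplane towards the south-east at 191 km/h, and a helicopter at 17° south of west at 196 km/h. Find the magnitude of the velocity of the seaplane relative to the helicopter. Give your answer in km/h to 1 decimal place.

Taking east as x and north as y: seaplane velocity = (135.057, -135.057) km/h; helicopter velocity = (-187.436, -57.305) km/h.
Velocity of seaplane relative to helicopter = (135.057, -135.057) − (-187.436, -57.305) = (322.493, -77.753) km/h.
Magnitude = |(322.493, -77.753)| = 331.734 km/h.

331.7 km/h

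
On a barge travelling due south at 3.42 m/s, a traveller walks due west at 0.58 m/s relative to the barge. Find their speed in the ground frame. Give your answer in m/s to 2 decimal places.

3.47 m/s

Taking east as x and north as y: barge velocity = (0.000, -3.420) m/s; traveller velocity relative to barge = (-0.580, 0.000) m/s.
Velocity relative to ground = (0.000, -3.420) + (-0.580, 0.000) = (-0.580, -3.420) m/s.
Speed = |(-0.580, -3.420)| = 3.469 m/s.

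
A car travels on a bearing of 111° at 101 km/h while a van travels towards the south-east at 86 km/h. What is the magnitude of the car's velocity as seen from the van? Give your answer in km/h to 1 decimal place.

Taking east as x and north as y: car velocity = (94.292, -36.195) km/h; van velocity = (60.811, -60.811) km/h.
Velocity of car relative to van = (94.292, -36.195) − (60.811, -60.811) = (33.480, 24.616) km/h.
Magnitude = |(33.480, 24.616)| = 41.556 km/h.

41.6 km/h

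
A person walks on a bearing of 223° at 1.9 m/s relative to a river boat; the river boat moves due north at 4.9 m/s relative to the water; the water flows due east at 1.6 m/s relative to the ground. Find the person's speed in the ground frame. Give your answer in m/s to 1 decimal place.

3.5 m/s

In east/north components (m/s): person relative to river boat = (-1.296, -1.390); river boat relative to water = (0.000, 4.900); water relative to ground = (1.600, 0.000).
Sum = (0.304, 3.510) m/s.
Speed = |(0.304, 3.510)| = 3.524 m/s.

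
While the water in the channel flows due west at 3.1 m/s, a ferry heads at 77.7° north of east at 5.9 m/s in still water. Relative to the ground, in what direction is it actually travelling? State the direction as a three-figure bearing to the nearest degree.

Taking east as x and north as y: velocity relative to the water = (1.257, 5.765) m/s; the water relative to ground = (-3.100, 0.000) m/s.
Velocity relative to ground = (1.257, 5.765) + (-3.100, 0.000) = (-1.843, 5.765) m/s.
Bearing = atan2(-1.84, 5.76) = 342.27° clockwise from north.

342°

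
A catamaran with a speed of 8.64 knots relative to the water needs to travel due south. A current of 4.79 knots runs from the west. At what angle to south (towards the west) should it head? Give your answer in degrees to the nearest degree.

34°

The current pushes perpendicular to the desired track; the heading must have a component into the current equal to 4.79 knots: 8.64 sin θ = 4.79.
sin θ = 0.5544, so θ = 33.669°.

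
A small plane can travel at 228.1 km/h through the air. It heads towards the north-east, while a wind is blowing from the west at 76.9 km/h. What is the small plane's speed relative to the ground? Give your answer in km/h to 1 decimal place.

287.7 km/h

Taking east as x and north as y: velocity relative to the air = (161.291, 161.291) km/h; the air relative to ground = (76.900, 0.000) km/h.
Velocity relative to ground = (161.291, 161.291) + (76.900, 0.000) = (238.191, 161.291) km/h.
Speed = |(238.191, 161.291)| = 287.663 km/h.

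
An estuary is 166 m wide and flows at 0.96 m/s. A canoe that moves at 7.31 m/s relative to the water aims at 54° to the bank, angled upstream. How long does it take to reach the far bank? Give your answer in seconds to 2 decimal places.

The component of the canoe's velocity perpendicular to the bank is 7.31 × sin 54° = 5.914 m/s.
The current is parallel to the bank, so it does not affect the crossing time.
Time = 166 / 5.914 = 28.069 s.

28.07 s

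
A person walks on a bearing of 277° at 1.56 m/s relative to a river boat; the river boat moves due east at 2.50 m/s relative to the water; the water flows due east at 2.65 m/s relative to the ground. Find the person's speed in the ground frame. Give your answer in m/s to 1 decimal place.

3.6 m/s

In east/north components (m/s): person relative to river boat = (-1.548, 0.190); river boat relative to water = (2.500, 0.000); water relative to ground = (2.650, 0.000).
Sum = (3.602, 0.190) m/s.
Speed = |(3.602, 0.190)| = 3.607 m/s.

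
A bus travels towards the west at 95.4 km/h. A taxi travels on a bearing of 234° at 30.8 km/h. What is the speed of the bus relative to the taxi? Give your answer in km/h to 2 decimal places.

72.77 km/h

Taking east as x and north as y: bus velocity = (-95.400, 0.000) km/h; taxi velocity = (-24.918, -18.104) km/h.
Velocity of bus relative to taxi = (-95.400, 0.000) − (-24.918, -18.104) = (-70.482, 18.104) km/h.
Magnitude = |(-70.482, 18.104)| = 72.770 km/h.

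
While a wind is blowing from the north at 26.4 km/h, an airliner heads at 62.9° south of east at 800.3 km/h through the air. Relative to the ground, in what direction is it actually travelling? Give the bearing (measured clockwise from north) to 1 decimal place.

153.7°

Taking east as x and north as y: velocity relative to the air = (364.573, -712.437) km/h; the air relative to ground = (0.000, -26.400) km/h.
Velocity relative to ground = (364.573, -712.437) + (0.000, -26.400) = (364.573, -738.837) km/h.
Bearing = atan2(364.57, -738.84) = 153.74° clockwise from north.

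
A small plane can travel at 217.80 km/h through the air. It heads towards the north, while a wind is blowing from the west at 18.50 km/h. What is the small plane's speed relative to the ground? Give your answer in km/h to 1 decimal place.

218.6 km/h

Taking east as x and north as y: velocity relative to the air = (0.000, 217.800) km/h; the air relative to ground = (18.500, 0.000) km/h.
Velocity relative to ground = (0.000, 217.800) + (18.500, 0.000) = (18.500, 217.800) km/h.
Speed = |(18.500, 217.800)| = 218.584 km/h.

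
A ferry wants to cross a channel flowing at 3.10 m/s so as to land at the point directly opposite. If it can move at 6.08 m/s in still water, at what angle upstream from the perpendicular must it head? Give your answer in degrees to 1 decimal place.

30.7°

To cancel the current, the upstream component of the ferry's velocity must equal the flow: 6.08 sin θ = 3.10.
sin θ = 3.10 / 6.08 = 0.5099.
θ = arcsin(0.5099) = 30.655°.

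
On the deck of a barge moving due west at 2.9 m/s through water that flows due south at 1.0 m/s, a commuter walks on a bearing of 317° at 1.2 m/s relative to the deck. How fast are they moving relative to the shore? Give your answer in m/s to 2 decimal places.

3.72 m/s

In east/north components (m/s): commuter relative to barge = (-0.818, 0.878); barge relative to water = (-2.900, 0.000); water relative to ground = (0.000, -1.000).
Sum = (-3.718, -0.122) m/s.
Speed = |(-3.718, -0.122)| = 3.720 m/s.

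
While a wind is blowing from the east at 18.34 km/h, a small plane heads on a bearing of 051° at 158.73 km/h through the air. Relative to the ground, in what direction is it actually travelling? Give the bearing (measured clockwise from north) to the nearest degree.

Taking east as x and north as y: velocity relative to the air = (123.356, 99.892) km/h; the air relative to ground = (-18.340, 0.000) km/h.
Velocity relative to ground = (123.356, 99.892) + (-18.340, 0.000) = (105.016, 99.892) km/h.
Bearing = atan2(105.02, 99.89) = 46.43° clockwise from north.

046°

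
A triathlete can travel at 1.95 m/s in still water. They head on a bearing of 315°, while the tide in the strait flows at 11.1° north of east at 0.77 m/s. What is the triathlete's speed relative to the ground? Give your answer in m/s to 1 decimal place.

Taking east as x and north as y: velocity relative to the water = (-1.379, 1.379) m/s; the water relative to ground = (0.756, 0.148) m/s.
Velocity relative to ground = (-1.379, 1.379) + (0.756, 0.148) = (-0.623, 1.527) m/s.
Speed = |(-0.623, 1.527)| = 1.649 m/s.

1.6 m/s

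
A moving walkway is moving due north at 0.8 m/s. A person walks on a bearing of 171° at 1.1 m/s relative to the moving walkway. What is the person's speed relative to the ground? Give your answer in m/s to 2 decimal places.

0.33 m/s

Taking east as x and north as y: moving walkway velocity = (0.000, 0.800) m/s; person velocity relative to moving walkway = (0.172, -1.086) m/s.
Velocity relative to ground = (0.000, 0.800) + (0.172, -1.086) = (0.172, -0.286) m/s.
Speed = |(0.172, -0.286)| = 0.334 m/s.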